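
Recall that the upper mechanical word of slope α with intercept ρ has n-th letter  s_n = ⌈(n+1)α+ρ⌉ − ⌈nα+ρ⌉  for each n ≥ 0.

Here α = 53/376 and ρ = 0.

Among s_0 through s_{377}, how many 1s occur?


#1s = Σ_{n=0}^{377} s_n = Σ_{n=0}^{377} (⌈(n+1)α+ρ⌉ − ⌈nα+ρ⌉)
the sum telescopes: every ⌈nα+ρ⌉ with 0 < n < 378 appears once with + and once with −, leaving ⌈378α+ρ⌉ − ⌈0·α+ρ⌉
378α + ρ = (378·53) / 376 = 20034/376
ρ = 0/376
⌈20034/376⌉ = 54,  ⌈0/376⌉ = 0
#1s = 54 − 0 = 54

54


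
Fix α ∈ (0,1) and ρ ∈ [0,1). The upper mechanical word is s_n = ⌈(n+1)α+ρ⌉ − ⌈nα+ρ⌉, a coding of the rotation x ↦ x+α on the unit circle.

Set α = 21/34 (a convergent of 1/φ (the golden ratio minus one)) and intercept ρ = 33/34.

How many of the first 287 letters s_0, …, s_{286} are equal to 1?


#1s = Σ_{n=0}^{286} s_n = Σ_{n=0}^{286} (⌈(n+1)α+ρ⌉ − ⌈nα+ρ⌉)
the sum telescopes: every ⌈nα+ρ⌉ with 0 < n < 287 appears once with + and once with −, leaving ⌈287α+ρ⌉ − ⌈0·α+ρ⌉
287α + ρ = (287·21 + 33) / 34 = 6060/34
ρ = 33/34
⌈6060/34⌉ = 179,  ⌈33/34⌉ = 1
#1s = 179 − 1 = 178

178


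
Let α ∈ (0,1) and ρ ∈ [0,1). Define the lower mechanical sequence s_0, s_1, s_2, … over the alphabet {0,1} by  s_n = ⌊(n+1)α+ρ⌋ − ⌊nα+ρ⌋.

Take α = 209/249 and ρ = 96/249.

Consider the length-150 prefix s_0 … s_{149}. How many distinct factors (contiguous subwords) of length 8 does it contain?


t_n = ⌊(n·209+96)/249⌋ for n = 0 … 150:
  n=0…9: ⌊96/249⌋=0 ⌊305/249⌋=1 ⌊514/249⌋=2 ⌊723/249⌋=2 ⌊932/249⌋=3 ⌊1141/249⌋=4 ⌊1350/249⌋=5 ⌊1559/249⌋=6 ⌊1768/249⌋=7 ⌊1977/249⌋=7
  n=10…19: ⌊2186/249⌋=8 ⌊2395/249⌋=9 ⌊2604/249⌋=10 ⌊2813/249⌋=11 ⌊3022/249⌋=12 ⌊3231/249⌋=12 ⌊3440/249⌋=13 ⌊3649/249⌋=14 ⌊3858/249⌋=15 ⌊4067/249⌋=16
  n=20…29: ⌊4276/249⌋=17 ⌊4485/249⌋=18 ⌊4694/249⌋=18 ⌊4903/249⌋=19 ⌊5112/249⌋=20 ⌊5321/249⌋=21 ⌊5530/249⌋=22 ⌊5739/249⌋=23 ⌊5948/249⌋=23 ⌊6157/249⌋=24
  n=30…39: ⌊6366/249⌋=25 ⌊6575/249⌋=26 ⌊6784/249⌋=27 ⌊6993/249⌋=28 ⌊7202/249⌋=28 ⌊7411/249⌋=29 ⌊7620/249⌋=30 ⌊7829/249⌋=31 ⌊8038/249⌋=32 ⌊8247/249⌋=33
  n=40…49: ⌊8456/249⌋=33 ⌊8665/249⌋=34 ⌊8874/249⌋=35 ⌊9083/249⌋=36 ⌊9292/249⌋=37 ⌊9501/249⌋=38 ⌊9710/249⌋=38 ⌊9919/249⌋=39 ⌊10128/249⌋=40 ⌊10337/249⌋=41
  n=50…59: ⌊10546/249⌋=42 ⌊10755/249⌋=43 ⌊10964/249⌋=44 ⌊11173/249⌋=44 ⌊11382/249⌋=45 ⌊11591/249⌋=46 ⌊11800/249⌋=47 ⌊12009/249⌋=48 ⌊12218/249⌋=49 ⌊12427/249⌋=49
  n=60…69: ⌊12636/249⌋=50 ⌊12845/249⌋=51 ⌊13054/249⌋=52 ⌊13263/249⌋=53 ⌊13472/249⌋=54 ⌊13681/249⌋=54 ⌊13890/249⌋=55 ⌊14099/249⌋=56 ⌊14308/249⌋=57 ⌊14517/249⌋=58
  n=70…79: ⌊14726/249⌋=59 ⌊14935/249⌋=59 ⌊15144/249⌋=60 ⌊15353/249⌋=61 ⌊15562/249⌋=62 ⌊15771/249⌋=63 ⌊15980/249⌋=64 ⌊16189/249⌋=65 ⌊16398/249⌋=65 ⌊16607/249⌋=66
  n=80…89: ⌊16816/249⌋=67 ⌊17025/249⌋=68 ⌊17234/249⌋=69 ⌊17443/249⌋=70 ⌊17652/249⌋=70 ⌊17861/249⌋=71 ⌊18070/249⌋=72 ⌊18279/249⌋=73 ⌊18488/249⌋=74 ⌊18697/249⌋=75
  n=90…99: ⌊18906/249⌋=75 ⌊19115/249⌋=76 ⌊19324/249⌋=77 ⌊19533/249⌋=78 ⌊19742/249⌋=79 ⌊19951/249⌋=80 ⌊20160/249⌋=80 ⌊20369/249⌋=81 ⌊20578/249⌋=82 ⌊20787/249⌋=83
  n=100…109: ⌊20996/249⌋=84 ⌊21205/249⌋=85 ⌊21414/249⌋=86 ⌊21623/249⌋=86 ⌊21832/249⌋=87 ⌊22041/249⌋=88 ⌊22250/249⌋=89 ⌊22459/249⌋=90 ⌊22668/249⌋=91 ⌊22877/249⌋=91
  n=110…119: ⌊23086/249⌋=92 ⌊23295/249⌋=93 ⌊23504/249⌋=94 ⌊23713/249⌋=95 ⌊23922/249⌋=96 ⌊24131/249⌋=96 ⌊24340/249⌋=97 ⌊24549/249⌋=98 ⌊24758/249⌋=99 ⌊24967/249⌋=100
  n=120…129: ⌊25176/249⌋=101 ⌊25385/249⌋=101 ⌊25594/249⌋=102 ⌊25803/249⌋=103 ⌊26012/249⌋=104 ⌊26221/249⌋=105 ⌊26430/249⌋=106 ⌊26639/249⌋=106 ⌊26848/249⌋=107 ⌊27057/249⌋=108
  n=130…139: ⌊27266/249⌋=109 ⌊27475/249⌋=110 ⌊27684/249⌋=111 ⌊27893/249⌋=112 ⌊28102/249⌋=112 ⌊28311/249⌋=113 ⌊28520/249⌋=114 ⌊28729/249⌋=115 ⌊28938/249⌋=116 ⌊29147/249⌋=117
  n=140…149: ⌊29356/249⌋=117 ⌊29565/249⌋=118 ⌊29774/249⌋=119 ⌊29983/249⌋=120 ⌊30192/249⌋=121 ⌊30401/249⌋=122 ⌊30610/249⌋=122 ⌊30819/249⌋=123 ⌊31028/249⌋=124 ⌊31237/249⌋=125
  n=150: ⌊31446/249⌋=126
s_n = t_(n+1) − t_n for n = 0 … 149 gives
prefix = 110111110111110111111011111011111011111011111011111101111101111101111101111110111110111110111110111111011111011111011111011111011111101111101111101111
slide a length-8 window over [0..7] … [142..149] (143 windows); first occurrence of each distinct factor:
  [  0..  7] 11011111
  [  1..  8] 10111110
  [  2..  9] 01111101
  [  3.. 10] 11111011
  [  4.. 11] 11110111
  [  5.. 12] 11101111
  [ 13.. 20] 10111111
  [ 14.. 21] 01111110
  [ 15.. 22] 11111101
  (the other 134 windows repeat one of these)
distinct factors: {01111101, 01111110, 10111110, 10111111, 11011111, 11101111, 11110111, 11111011, 11111101}
count = 9  (Sturmian bound for length 8 is 9)

9


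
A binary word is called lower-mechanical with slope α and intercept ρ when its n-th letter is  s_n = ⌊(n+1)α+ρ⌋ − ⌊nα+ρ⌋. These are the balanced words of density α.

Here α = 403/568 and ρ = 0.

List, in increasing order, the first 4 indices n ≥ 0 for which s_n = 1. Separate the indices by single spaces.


n=0: ⌊403/568⌋−⌊0/568⌋ = 0−0 = 0
n=1: ⌊806/568⌋−⌊403/568⌋ = 1−0 = 1  ← one
n=2: ⌊1209/568⌋−⌊806/568⌋ = 2−1 = 1  ← one
n=3: ⌊1612/568⌋−⌊1209/568⌋ = 2−2 = 0
n=4: ⌊2015/568⌋−⌊1612/568⌋ = 3−2 = 1  ← one
n=5: ⌊2418/568⌋−⌊2015/568⌋ = 4−3 = 1  ← one
positions of the first 4 ones: 1 2 4 5

1 2 4 5


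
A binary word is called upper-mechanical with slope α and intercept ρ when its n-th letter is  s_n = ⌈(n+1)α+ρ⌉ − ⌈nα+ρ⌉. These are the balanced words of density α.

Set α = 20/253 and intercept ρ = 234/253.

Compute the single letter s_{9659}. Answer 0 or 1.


(n+1)α + ρ = (9660·20 + 234) / 253 = 193434/253
nα + ρ     = (9659·20 + 234) / 253 = 193414/253
⌈193434/253⌉ = 765,  ⌈193414/253⌉ = 765
s_{9659} = 765 − 765 = 0

0


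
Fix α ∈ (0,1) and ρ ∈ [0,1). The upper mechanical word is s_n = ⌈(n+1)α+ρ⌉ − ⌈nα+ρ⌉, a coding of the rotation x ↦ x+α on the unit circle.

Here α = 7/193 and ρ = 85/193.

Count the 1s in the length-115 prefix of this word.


#1s = Σ_{n=0}^{114} s_n = Σ_{n=0}^{114} (⌈(n+1)α+ρ⌉ − ⌈nα+ρ⌉)
the sum telescopes: every ⌈nα+ρ⌉ with 0 < n < 115 appears once with + and once with −, leaving ⌈115α+ρ⌉ − ⌈0·α+ρ⌉
115α + ρ = (115·7 + 85) / 193 = 890/193
ρ = 85/193
⌈890/193⌉ = 5,  ⌈85/193⌉ = 1
#1s = 5 − 1 = 4

4


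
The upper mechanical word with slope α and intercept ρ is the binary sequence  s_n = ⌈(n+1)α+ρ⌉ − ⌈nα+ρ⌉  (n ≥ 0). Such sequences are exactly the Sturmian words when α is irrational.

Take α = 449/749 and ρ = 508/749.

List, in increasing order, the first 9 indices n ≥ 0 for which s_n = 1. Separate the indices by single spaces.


0 2 3 5 7 8 10 12 13

n=0: ⌈957/749⌉−⌈508/749⌉ = 2−1 = 1  ← one
n=1: ⌈1406/749⌉−⌈957/749⌉ = 2−2 = 0
n=2: ⌈1855/749⌉−⌈1406/749⌉ = 3−2 = 1  ← one
n=3: ⌈2304/749⌉−⌈1855/749⌉ = 4−3 = 1  ← one
n=4: ⌈2753/749⌉−⌈2304/749⌉ = 4−4 = 0
n=5: ⌈3202/749⌉−⌈2753/749⌉ = 5−4 = 1  ← one
n=6: ⌈3651/749⌉−⌈3202/749⌉ = 5−5 = 0
n=7: ⌈4100/749⌉−⌈3651/749⌉ = 6−5 = 1  ← one
n=8: ⌈4549/749⌉−⌈4100/749⌉ = 7−6 = 1  ← one
n=9: ⌈4998/749⌉−⌈4549/749⌉ = 7−7 = 0
n=10: ⌈5447/749⌉−⌈4998/749⌉ = 8−7 = 1  ← one
n=11: ⌈5896/749⌉−⌈5447/749⌉ = 8−8 = 0
n=12: ⌈6345/749⌉−⌈5896/749⌉ = 9−8 = 1  ← one
n=13: ⌈6794/749⌉−⌈6345/749⌉ = 10−9 = 1  ← one
positions of the first 9 ones: 0 2 3 5 7 8 10 12 13


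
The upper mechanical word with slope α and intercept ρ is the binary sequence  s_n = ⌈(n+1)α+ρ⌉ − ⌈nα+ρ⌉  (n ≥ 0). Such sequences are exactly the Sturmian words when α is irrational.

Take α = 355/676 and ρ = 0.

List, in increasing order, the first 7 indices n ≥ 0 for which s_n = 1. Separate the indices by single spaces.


n=0: ⌈355/676⌉−⌈0/676⌉ = 1−0 = 1  ← one
n=1: ⌈710/676⌉−⌈355/676⌉ = 2−1 = 1  ← one
n=2: ⌈1065/676⌉−⌈710/676⌉ = 2−2 = 0
n=3: ⌈1420/676⌉−⌈1065/676⌉ = 3−2 = 1  ← one
n=4: ⌈1775/676⌉−⌈1420/676⌉ = 3−3 = 0
n=5: ⌈2130/676⌉−⌈1775/676⌉ = 4−3 = 1  ← one
n=6: ⌈2485/676⌉−⌈2130/676⌉ = 4−4 = 0
n=7: ⌈2840/676⌉−⌈2485/676⌉ = 5−4 = 1  ← one
n=8: ⌈3195/676⌉−⌈2840/676⌉ = 5−5 = 0
n=9: ⌈3550/676⌉−⌈3195/676⌉ = 6−5 = 1  ← one
n=10: ⌈3905/676⌉−⌈3550/676⌉ = 6−6 = 0
n=11: ⌈4260/676⌉−⌈3905/676⌉ = 7−6 = 1  ← one
positions of the first 7 ones: 0 1 3 5 7 9 11

0 1 3 5 7 9 11


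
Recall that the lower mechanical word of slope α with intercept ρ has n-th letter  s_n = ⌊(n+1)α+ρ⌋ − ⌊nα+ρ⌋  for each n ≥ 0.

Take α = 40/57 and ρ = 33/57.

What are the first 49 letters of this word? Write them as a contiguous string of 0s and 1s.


1011101101110110110111011011011101101101110110110

n=0: ⌊(1·40+33)/57⌋ − ⌊(0·40+33)/57⌋ = ⌊73/57⌋ − ⌊33/57⌋ = 1 − 0 = 1
n=1: ⌊(2·40+33)/57⌋ − ⌊(1·40+33)/57⌋ = ⌊113/57⌋ − ⌊73/57⌋ = 1 − 1 = 0
n=2: ⌊(3·40+33)/57⌋ − ⌊(2·40+33)/57⌋ = ⌊153/57⌋ − ⌊113/57⌋ = 2 − 1 = 1
n=3: ⌊(4·40+33)/57⌋ − ⌊(3·40+33)/57⌋ = ⌊193/57⌋ − ⌊153/57⌋ = 3 − 2 = 1
n=4: ⌊(5·40+33)/57⌋ − ⌊(4·40+33)/57⌋ = ⌊233/57⌋ − ⌊193/57⌋ = 4 − 3 = 1
n=5: ⌊(6·40+33)/57⌋ − ⌊(5·40+33)/57⌋ = ⌊273/57⌋ − ⌊233/57⌋ = 4 − 4 = 0
n=6: ⌊(7·40+33)/57⌋ − ⌊(6·40+33)/57⌋ = ⌊313/57⌋ − ⌊273/57⌋ = 5 − 4 = 1
n=7: ⌊(8·40+33)/57⌋ − ⌊(7·40+33)/57⌋ = ⌊353/57⌋ − ⌊313/57⌋ = 6 − 5 = 1
n=8: ⌊(9·40+33)/57⌋ − ⌊(8·40+33)/57⌋ = ⌊393/57⌋ − ⌊353/57⌋ = 6 − 6 = 0
n=9: ⌊(10·40+33)/57⌋ − ⌊(9·40+33)/57⌋ = ⌊433/57⌋ − ⌊393/57⌋ = 7 − 6 = 1
n=10: ⌊(11·40+33)/57⌋ − ⌊(10·40+33)/57⌋ = ⌊473/57⌋ − ⌊433/57⌋ = 8 − 7 = 1
n=11: ⌊(12·40+33)/57⌋ − ⌊(11·40+33)/57⌋ = ⌊513/57⌋ − ⌊473/57⌋ = 9 − 8 = 1
n=12: ⌊(13·40+33)/57⌋ − ⌊(12·40+33)/57⌋ = ⌊553/57⌋ − ⌊513/57⌋ = 9 − 9 = 0
n=13: ⌊(14·40+33)/57⌋ − ⌊(13·40+33)/57⌋ = ⌊593/57⌋ − ⌊553/57⌋ = 10 − 9 = 1
n=14: ⌊(15·40+33)/57⌋ − ⌊(14·40+33)/57⌋ = ⌊633/57⌋ − ⌊593/57⌋ = 11 − 10 = 1
n=15: ⌊(16·40+33)/57⌋ − ⌊(15·40+33)/57⌋ = ⌊673/57⌋ − ⌊633/57⌋ = 11 − 11 = 0
n=16: ⌊(17·40+33)/57⌋ − ⌊(16·40+33)/57⌋ = ⌊713/57⌋ − ⌊673/57⌋ = 12 − 11 = 1
n=17: ⌊(18·40+33)/57⌋ − ⌊(17·40+33)/57⌋ = ⌊753/57⌋ − ⌊713/57⌋ = 13 − 12 = 1
n=18: ⌊(19·40+33)/57⌋ − ⌊(18·40+33)/57⌋ = ⌊793/57⌋ − ⌊753/57⌋ = 13 − 13 = 0
n=19: ⌊(20·40+33)/57⌋ − ⌊(19·40+33)/57⌋ = ⌊833/57⌋ − ⌊793/57⌋ = 14 − 13 = 1
n=20: ⌊(21·40+33)/57⌋ − ⌊(20·40+33)/57⌋ = ⌊873/57⌋ − ⌊833/57⌋ = 15 − 14 = 1
n=21: ⌊(22·40+33)/57⌋ − ⌊(21·40+33)/57⌋ = ⌊913/57⌋ − ⌊873/57⌋ = 16 − 15 = 1
n=22: ⌊(23·40+33)/57⌋ − ⌊(22·40+33)/57⌋ = ⌊953/57⌋ − ⌊913/57⌋ = 16 − 16 = 0
n=23: ⌊(24·40+33)/57⌋ − ⌊(23·40+33)/57⌋ = ⌊993/57⌋ − ⌊953/57⌋ = 17 − 16 = 1
n=24: ⌊(25·40+33)/57⌋ − ⌊(24·40+33)/57⌋ = ⌊1033/57⌋ − ⌊993/57⌋ = 18 − 17 = 1
n=25: ⌊(26·40+33)/57⌋ − ⌊(25·40+33)/57⌋ = ⌊1073/57⌋ − ⌊1033/57⌋ = 18 − 18 = 0
n=26: ⌊(27·40+33)/57⌋ − ⌊(26·40+33)/57⌋ = ⌊1113/57⌋ − ⌊1073/57⌋ = 19 − 18 = 1
n=27: ⌊(28·40+33)/57⌋ − ⌊(27·40+33)/57⌋ = ⌊1153/57⌋ − ⌊1113/57⌋ = 20 − 19 = 1
n=28: ⌊(29·40+33)/57⌋ − ⌊(28·40+33)/57⌋ = ⌊1193/57⌋ − ⌊1153/57⌋ = 20 − 20 = 0
n=29: ⌊(30·40+33)/57⌋ − ⌊(29·40+33)/57⌋ = ⌊1233/57⌋ − ⌊1193/57⌋ = 21 − 20 = 1
n=30: ⌊(31·40+33)/57⌋ − ⌊(30·40+33)/57⌋ = ⌊1273/57⌋ − ⌊1233/57⌋ = 22 − 21 = 1
n=31: ⌊(32·40+33)/57⌋ − ⌊(31·40+33)/57⌋ = ⌊1313/57⌋ − ⌊1273/57⌋ = 23 − 22 = 1
n=32: ⌊(33·40+33)/57⌋ − ⌊(32·40+33)/57⌋ = ⌊1353/57⌋ − ⌊1313/57⌋ = 23 − 23 = 0
n=33: ⌊(34·40+33)/57⌋ − ⌊(33·40+33)/57⌋ = ⌊1393/57⌋ − ⌊1353/57⌋ = 24 − 23 = 1
n=34: ⌊(35·40+33)/57⌋ − ⌊(34·40+33)/57⌋ = ⌊1433/57⌋ − ⌊1393/57⌋ = 25 − 24 = 1
n=35: ⌊(36·40+33)/57⌋ − ⌊(35·40+33)/57⌋ = ⌊1473/57⌋ − ⌊1433/57⌋ = 25 − 25 = 0
n=36: ⌊(37·40+33)/57⌋ − ⌊(36·40+33)/57⌋ = ⌊1513/57⌋ − ⌊1473/57⌋ = 26 − 25 = 1
n=37: ⌊(38·40+33)/57⌋ − ⌊(37·40+33)/57⌋ = ⌊1553/57⌋ − ⌊1513/57⌋ = 27 − 26 = 1
n=38: ⌊(39·40+33)/57⌋ − ⌊(38·40+33)/57⌋ = ⌊1593/57⌋ − ⌊1553/57⌋ = 27 − 27 = 0
n=39: ⌊(40·40+33)/57⌋ − ⌊(39·40+33)/57⌋ = ⌊1633/57⌋ − ⌊1593/57⌋ = 28 − 27 = 1
n=40: ⌊(41·40+33)/57⌋ − ⌊(40·40+33)/57⌋ = ⌊1673/57⌋ − ⌊1633/57⌋ = 29 − 28 = 1
n=41: ⌊(42·40+33)/57⌋ − ⌊(41·40+33)/57⌋ = ⌊1713/57⌋ − ⌊1673/57⌋ = 30 − 29 = 1
n=42: ⌊(43·40+33)/57⌋ − ⌊(42·40+33)/57⌋ = ⌊1753/57⌋ − ⌊1713/57⌋ = 30 − 30 = 0
n=43: ⌊(44·40+33)/57⌋ − ⌊(43·40+33)/57⌋ = ⌊1793/57⌋ − ⌊1753/57⌋ = 31 − 30 = 1
n=44: ⌊(45·40+33)/57⌋ − ⌊(44·40+33)/57⌋ = ⌊1833/57⌋ − ⌊1793/57⌋ = 32 − 31 = 1
n=45: ⌊(46·40+33)/57⌋ − ⌊(45·40+33)/57⌋ = ⌊1873/57⌋ − ⌊1833/57⌋ = 32 − 32 = 0
n=46: ⌊(47·40+33)/57⌋ − ⌊(46·40+33)/57⌋ = ⌊1913/57⌋ − ⌊1873/57⌋ = 33 − 32 = 1
n=47: ⌊(48·40+33)/57⌋ − ⌊(47·40+33)/57⌋ = ⌊1953/57⌋ − ⌊1913/57⌋ = 34 − 33 = 1
n=48: ⌊(49·40+33)/57⌋ − ⌊(48·40+33)/57⌋ = ⌊1993/57⌋ − ⌊1953/57⌋ = 34 − 34 = 0


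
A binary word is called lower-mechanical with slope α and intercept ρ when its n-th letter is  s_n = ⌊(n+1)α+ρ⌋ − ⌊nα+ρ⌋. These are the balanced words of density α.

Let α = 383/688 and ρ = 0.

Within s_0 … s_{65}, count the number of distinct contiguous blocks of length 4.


5

t_n = ⌊(n·383)/688⌋ for n = 0 … 66:
  n=0…9: ⌊0/688⌋=0 ⌊383/688⌋=0 ⌊766/688⌋=1 ⌊1149/688⌋=1 ⌊1532/688⌋=2 ⌊1915/688⌋=2 ⌊2298/688⌋=3 ⌊2681/688⌋=3 ⌊3064/688⌋=4 ⌊3447/688⌋=5
  n=10…19: ⌊3830/688⌋=5 ⌊4213/688⌋=6 ⌊4596/688⌋=6 ⌊4979/688⌋=7 ⌊5362/688⌋=7 ⌊5745/688⌋=8 ⌊6128/688⌋=8 ⌊6511/688⌋=9 ⌊6894/688⌋=10 ⌊7277/688⌋=10
  n=20…29: ⌊7660/688⌋=11 ⌊8043/688⌋=11 ⌊8426/688⌋=12 ⌊8809/688⌋=12 ⌊9192/688⌋=13 ⌊9575/688⌋=13 ⌊9958/688⌋=14 ⌊10341/688⌋=15 ⌊10724/688⌋=15 ⌊11107/688⌋=16
  n=30…39: ⌊11490/688⌋=16 ⌊11873/688⌋=17 ⌊12256/688⌋=17 ⌊12639/688⌋=18 ⌊13022/688⌋=18 ⌊13405/688⌋=19 ⌊13788/688⌋=20 ⌊14171/688⌋=20 ⌊14554/688⌋=21 ⌊14937/688⌋=21
  n=40…49: ⌊15320/688⌋=22 ⌊15703/688⌋=22 ⌊16086/688⌋=23 ⌊16469/688⌋=23 ⌊16852/688⌋=24 ⌊17235/688⌋=25 ⌊17618/688⌋=25 ⌊18001/688⌋=26 ⌊18384/688⌋=26 ⌊18767/688⌋=27
  n=50…59: ⌊19150/688⌋=27 ⌊19533/688⌋=28 ⌊19916/688⌋=28 ⌊20299/688⌋=29 ⌊20682/688⌋=30 ⌊21065/688⌋=30 ⌊21448/688⌋=31 ⌊21831/688⌋=31 ⌊22214/688⌋=32 ⌊22597/688⌋=32
  n=60…66: ⌊22980/688⌋=33 ⌊23363/688⌋=33 ⌊23746/688⌋=34 ⌊24129/688⌋=35 ⌊24512/688⌋=35 ⌊24895/688⌋=36 ⌊25278/688⌋=36
s_n = t_(n+1) − t_n for n = 0 … 65 gives
prefix = 010101011010101011010101011010101011010101011010101011010101011010
slide a length-4 window over [0..3] … [62..65] (63 windows); first occurrence of each distinct factor:
  [  0..  3] 0101
  [  1..  4] 1010
  [  5..  8] 1011
  [  6..  9] 0110
  [  7.. 10] 1101
  (the other 58 windows repeat one of these)
distinct factors: {0101, 0110, 1010, 1011, 1101}
count = 5  (Sturmian bound for length 4 is 5)


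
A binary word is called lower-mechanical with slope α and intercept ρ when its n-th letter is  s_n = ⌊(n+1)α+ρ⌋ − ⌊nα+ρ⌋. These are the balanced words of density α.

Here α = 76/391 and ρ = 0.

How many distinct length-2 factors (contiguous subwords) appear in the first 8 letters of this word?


t_n = ⌊(n·76)/391⌋ for n = 0 … 8:
  n=0…8: ⌊0/391⌋=0 ⌊76/391⌋=0 ⌊152/391⌋=0 ⌊228/391⌋=0 ⌊304/391⌋=0 ⌊380/391⌋=0 ⌊456/391⌋=1 ⌊532/391⌋=1 ⌊608/391⌋=1
s_n = t_(n+1) − t_n for n = 0 … 7 gives
prefix = 00000100
slide a length-2 window over [0..1] … [6..7] (7 windows); first occurrence of each distinct factor:
  [  0..  1] 00
  [  4..  5] 01
  [  5..  6] 10
  (the other 4 windows repeat one of these)
distinct factors: {00, 01, 10}
count = 3  (Sturmian bound for length 2 is 3)

3


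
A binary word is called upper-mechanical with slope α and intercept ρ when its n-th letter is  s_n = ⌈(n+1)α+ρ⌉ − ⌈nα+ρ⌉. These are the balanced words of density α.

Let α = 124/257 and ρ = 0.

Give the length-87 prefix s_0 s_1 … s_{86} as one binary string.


n=0: ⌈(1·124)/257⌉ − ⌈(0·124)/257⌉ = ⌈124/257⌉ − ⌈0/257⌉ = 1 − 0 = 1
n=1: ⌈(2·124)/257⌉ − ⌈(1·124)/257⌉ = ⌈248/257⌉ − ⌈124/257⌉ = 1 − 1 = 0
n=2: ⌈(3·124)/257⌉ − ⌈(2·124)/257⌉ = ⌈372/257⌉ − ⌈248/257⌉ = 2 − 1 = 1
n=3: ⌈(4·124)/257⌉ − ⌈(3·124)/257⌉ = ⌈496/257⌉ − ⌈372/257⌉ = 2 − 2 = 0
n=4: ⌈(5·124)/257⌉ − ⌈(4·124)/257⌉ = ⌈620/257⌉ − ⌈496/257⌉ = 3 − 2 = 1
n=5: ⌈(6·124)/257⌉ − ⌈(5·124)/257⌉ = ⌈744/257⌉ − ⌈620/257⌉ = 3 − 3 = 0
n=6: ⌈(7·124)/257⌉ − ⌈(6·124)/257⌉ = ⌈868/257⌉ − ⌈744/257⌉ = 4 − 3 = 1
n=7: ⌈(8·124)/257⌉ − ⌈(7·124)/257⌉ = ⌈992/257⌉ − ⌈868/257⌉ = 4 − 4 = 0
n=8: ⌈(9·124)/257⌉ − ⌈(8·124)/257⌉ = ⌈1116/257⌉ − ⌈992/257⌉ = 5 − 4 = 1
n=9: ⌈(10·124)/257⌉ − ⌈(9·124)/257⌉ = ⌈1240/257⌉ − ⌈1116/257⌉ = 5 − 5 = 0
n=10: ⌈(11·124)/257⌉ − ⌈(10·124)/257⌉ = ⌈1364/257⌉ − ⌈1240/257⌉ = 6 − 5 = 1
n=11: ⌈(12·124)/257⌉ − ⌈(11·124)/257⌉ = ⌈1488/257⌉ − ⌈1364/257⌉ = 6 − 6 = 0
n=12: ⌈(13·124)/257⌉ − ⌈(12·124)/257⌉ = ⌈1612/257⌉ − ⌈1488/257⌉ = 7 − 6 = 1
n=13: ⌈(14·124)/257⌉ − ⌈(13·124)/257⌉ = ⌈1736/257⌉ − ⌈1612/257⌉ = 7 − 7 = 0
n=14: ⌈(15·124)/257⌉ − ⌈(14·124)/257⌉ = ⌈1860/257⌉ − ⌈1736/257⌉ = 8 − 7 = 1
n=15: ⌈(16·124)/257⌉ − ⌈(15·124)/257⌉ = ⌈1984/257⌉ − ⌈1860/257⌉ = 8 − 8 = 0
n=16: ⌈(17·124)/257⌉ − ⌈(16·124)/257⌉ = ⌈2108/257⌉ − ⌈1984/257⌉ = 9 − 8 = 1
n=17: ⌈(18·124)/257⌉ − ⌈(17·124)/257⌉ = ⌈2232/257⌉ − ⌈2108/257⌉ = 9 − 9 = 0
n=18: ⌈(19·124)/257⌉ − ⌈(18·124)/257⌉ = ⌈2356/257⌉ − ⌈2232/257⌉ = 10 − 9 = 1
n=19: ⌈(20·124)/257⌉ − ⌈(19·124)/257⌉ = ⌈2480/257⌉ − ⌈2356/257⌉ = 10 − 10 = 0
n=20: ⌈(21·124)/257⌉ − ⌈(20·124)/257⌉ = ⌈2604/257⌉ − ⌈2480/257⌉ = 11 − 10 = 1
n=21: ⌈(22·124)/257⌉ − ⌈(21·124)/257⌉ = ⌈2728/257⌉ − ⌈2604/257⌉ = 11 − 11 = 0
n=22: ⌈(23·124)/257⌉ − ⌈(22·124)/257⌉ = ⌈2852/257⌉ − ⌈2728/257⌉ = 12 − 11 = 1
n=23: ⌈(24·124)/257⌉ − ⌈(23·124)/257⌉ = ⌈2976/257⌉ − ⌈2852/257⌉ = 12 − 12 = 0
n=24: ⌈(25·124)/257⌉ − ⌈(24·124)/257⌉ = ⌈3100/257⌉ − ⌈2976/257⌉ = 13 − 12 = 1
n=25: ⌈(26·124)/257⌉ − ⌈(25·124)/257⌉ = ⌈3224/257⌉ − ⌈3100/257⌉ = 13 − 13 = 0
n=26: ⌈(27·124)/257⌉ − ⌈(26·124)/257⌉ = ⌈3348/257⌉ − ⌈3224/257⌉ = 14 − 13 = 1
n=27: ⌈(28·124)/257⌉ − ⌈(27·124)/257⌉ = ⌈3472/257⌉ − ⌈3348/257⌉ = 14 − 14 = 0
n=28: ⌈(29·124)/257⌉ − ⌈(28·124)/257⌉ = ⌈3596/257⌉ − ⌈3472/257⌉ = 14 − 14 = 0
n=29: ⌈(30·124)/257⌉ − ⌈(29·124)/257⌉ = ⌈3720/257⌉ − ⌈3596/257⌉ = 15 − 14 = 1
n=30: ⌈(31·124)/257⌉ − ⌈(30·124)/257⌉ = ⌈3844/257⌉ − ⌈3720/257⌉ = 15 − 15 = 0
n=31: ⌈(32·124)/257⌉ − ⌈(31·124)/257⌉ = ⌈3968/257⌉ − ⌈3844/257⌉ = 16 − 15 = 1
n=32: ⌈(33·124)/257⌉ − ⌈(32·124)/257⌉ = ⌈4092/257⌉ − ⌈3968/257⌉ = 16 − 16 = 0
n=33: ⌈(34·124)/257⌉ − ⌈(33·124)/257⌉ = ⌈4216/257⌉ − ⌈4092/257⌉ = 17 − 16 = 1
n=34: ⌈(35·124)/257⌉ − ⌈(34·124)/257⌉ = ⌈4340/257⌉ − ⌈4216/257⌉ = 17 − 17 = 0
n=35: ⌈(36·124)/257⌉ − ⌈(35·124)/257⌉ = ⌈4464/257⌉ − ⌈4340/257⌉ = 18 − 17 = 1
n=36: ⌈(37·124)/257⌉ − ⌈(36·124)/257⌉ = ⌈4588/257⌉ − ⌈4464/257⌉ = 18 − 18 = 0
n=37: ⌈(38·124)/257⌉ − ⌈(37·124)/257⌉ = ⌈4712/257⌉ − ⌈4588/257⌉ = 19 − 18 = 1
n=38: ⌈(39·124)/257⌉ − ⌈(38·124)/257⌉ = ⌈4836/257⌉ − ⌈4712/257⌉ = 19 − 19 = 0
n=39: ⌈(40·124)/257⌉ − ⌈(39·124)/257⌉ = ⌈4960/257⌉ − ⌈4836/257⌉ = 20 − 19 = 1
n=40: ⌈(41·124)/257⌉ − ⌈(40·124)/257⌉ = ⌈5084/257⌉ − ⌈4960/257⌉ = 20 − 20 = 0
n=41: ⌈(42·124)/257⌉ − ⌈(41·124)/257⌉ = ⌈5208/257⌉ − ⌈5084/257⌉ = 21 − 20 = 1
n=42: ⌈(43·124)/257⌉ − ⌈(42·124)/257⌉ = ⌈5332/257⌉ − ⌈5208/257⌉ = 21 − 21 = 0
n=43: ⌈(44·124)/257⌉ − ⌈(43·124)/257⌉ = ⌈5456/257⌉ − ⌈5332/257⌉ = 22 − 21 = 1
n=44: ⌈(45·124)/257⌉ − ⌈(44·124)/257⌉ = ⌈5580/257⌉ − ⌈5456/257⌉ = 22 − 22 = 0
n=45: ⌈(46·124)/257⌉ − ⌈(45·124)/257⌉ = ⌈5704/257⌉ − ⌈5580/257⌉ = 23 − 22 = 1
n=46: ⌈(47·124)/257⌉ − ⌈(46·124)/257⌉ = ⌈5828/257⌉ − ⌈5704/257⌉ = 23 − 23 = 0
n=47: ⌈(48·124)/257⌉ − ⌈(47·124)/257⌉ = ⌈5952/257⌉ − ⌈5828/257⌉ = 24 − 23 = 1
n=48: ⌈(49·124)/257⌉ − ⌈(48·124)/257⌉ = ⌈6076/257⌉ − ⌈5952/257⌉ = 24 − 24 = 0
n=49: ⌈(50·124)/257⌉ − ⌈(49·124)/257⌉ = ⌈6200/257⌉ − ⌈6076/257⌉ = 25 − 24 = 1
n=50: ⌈(51·124)/257⌉ − ⌈(50·124)/257⌉ = ⌈6324/257⌉ − ⌈6200/257⌉ = 25 − 25 = 0
n=51: ⌈(52·124)/257⌉ − ⌈(51·124)/257⌉ = ⌈6448/257⌉ − ⌈6324/257⌉ = 26 − 25 = 1
n=52: ⌈(53·124)/257⌉ − ⌈(52·124)/257⌉ = ⌈6572/257⌉ − ⌈6448/257⌉ = 26 − 26 = 0
n=53: ⌈(54·124)/257⌉ − ⌈(53·124)/257⌉ = ⌈6696/257⌉ − ⌈6572/257⌉ = 27 − 26 = 1
n=54: ⌈(55·124)/257⌉ − ⌈(54·124)/257⌉ = ⌈6820/257⌉ − ⌈6696/257⌉ = 27 − 27 = 0
n=55: ⌈(56·124)/257⌉ − ⌈(55·124)/257⌉ = ⌈6944/257⌉ − ⌈6820/257⌉ = 28 − 27 = 1
n=56: ⌈(57·124)/257⌉ − ⌈(56·124)/257⌉ = ⌈7068/257⌉ − ⌈6944/257⌉ = 28 − 28 = 0
n=57: ⌈(58·124)/257⌉ − ⌈(57·124)/257⌉ = ⌈7192/257⌉ − ⌈7068/257⌉ = 28 − 28 = 0
n=58: ⌈(59·124)/257⌉ − ⌈(58·124)/257⌉ = ⌈7316/257⌉ − ⌈7192/257⌉ = 29 − 28 = 1
n=59: ⌈(60·124)/257⌉ − ⌈(59·124)/257⌉ = ⌈7440/257⌉ − ⌈7316/257⌉ = 29 − 29 = 0
n=60: ⌈(61·124)/257⌉ − ⌈(60·124)/257⌉ = ⌈7564/257⌉ − ⌈7440/257⌉ = 30 − 29 = 1
n=61: ⌈(62·124)/257⌉ − ⌈(61·124)/257⌉ = ⌈7688/257⌉ − ⌈7564/257⌉ = 30 − 30 = 0
n=62: ⌈(63·124)/257⌉ − ⌈(62·124)/257⌉ = ⌈7812/257⌉ − ⌈7688/257⌉ = 31 − 30 = 1
n=63: ⌈(64·124)/257⌉ − ⌈(63·124)/257⌉ = ⌈7936/257⌉ − ⌈7812/257⌉ = 31 − 31 = 0
n=64: ⌈(65·124)/257⌉ − ⌈(64·124)/257⌉ = ⌈8060/257⌉ − ⌈7936/257⌉ = 32 − 31 = 1
n=65: ⌈(66·124)/257⌉ − ⌈(65·124)/257⌉ = ⌈8184/257⌉ − ⌈8060/257⌉ = 32 − 32 = 0
n=66: ⌈(67·124)/257⌉ − ⌈(66·124)/257⌉ = ⌈8308/257⌉ − ⌈8184/257⌉ = 33 − 32 = 1
n=67: ⌈(68·124)/257⌉ − ⌈(67·124)/257⌉ = ⌈8432/257⌉ − ⌈8308/257⌉ = 33 − 33 = 0
n=68: ⌈(69·124)/257⌉ − ⌈(68·124)/257⌉ = ⌈8556/257⌉ − ⌈8432/257⌉ = 34 − 33 = 1
n=69: ⌈(70·124)/257⌉ − ⌈(69·124)/257⌉ = ⌈8680/257⌉ − ⌈8556/257⌉ = 34 − 34 = 0
n=70: ⌈(71·124)/257⌉ − ⌈(70·124)/257⌉ = ⌈8804/257⌉ − ⌈8680/257⌉ = 35 − 34 = 1
n=71: ⌈(72·124)/257⌉ − ⌈(71·124)/257⌉ = ⌈8928/257⌉ − ⌈8804/257⌉ = 35 − 35 = 0
n=72: ⌈(73·124)/257⌉ − ⌈(72·124)/257⌉ = ⌈9052/257⌉ − ⌈8928/257⌉ = 36 − 35 = 1
n=73: ⌈(74·124)/257⌉ − ⌈(73·124)/257⌉ = ⌈9176/257⌉ − ⌈9052/257⌉ = 36 − 36 = 0
n=74: ⌈(75·124)/257⌉ − ⌈(74·124)/257⌉ = ⌈9300/257⌉ − ⌈9176/257⌉ = 37 − 36 = 1
n=75: ⌈(76·124)/257⌉ − ⌈(75·124)/257⌉ = ⌈9424/257⌉ − ⌈9300/257⌉ = 37 − 37 = 0
n=76: ⌈(77·124)/257⌉ − ⌈(76·124)/257⌉ = ⌈9548/257⌉ − ⌈9424/257⌉ = 38 − 37 = 1
n=77: ⌈(78·124)/257⌉ − ⌈(77·124)/257⌉ = ⌈9672/257⌉ − ⌈9548/257⌉ = 38 − 38 = 0
n=78: ⌈(79·124)/257⌉ − ⌈(78·124)/257⌉ = ⌈9796/257⌉ − ⌈9672/257⌉ = 39 − 38 = 1
n=79: ⌈(80·124)/257⌉ − ⌈(79·124)/257⌉ = ⌈9920/257⌉ − ⌈9796/257⌉ = 39 − 39 = 0
n=80: ⌈(81·124)/257⌉ − ⌈(80·124)/257⌉ = ⌈10044/257⌉ − ⌈9920/257⌉ = 40 − 39 = 1
n=81: ⌈(82·124)/257⌉ − ⌈(81·124)/257⌉ = ⌈10168/257⌉ − ⌈10044/257⌉ = 40 − 40 = 0
n=82: ⌈(83·124)/257⌉ − ⌈(82·124)/257⌉ = ⌈10292/257⌉ − ⌈10168/257⌉ = 41 − 40 = 1
n=83: ⌈(84·124)/257⌉ − ⌈(83·124)/257⌉ = ⌈10416/257⌉ − ⌈10292/257⌉ = 41 − 41 = 0
n=84: ⌈(85·124)/257⌉ − ⌈(84·124)/257⌉ = ⌈10540/257⌉ − ⌈10416/257⌉ = 42 − 41 = 1
n=85: ⌈(86·124)/257⌉ − ⌈(85·124)/257⌉ = ⌈10664/257⌉ − ⌈10540/257⌉ = 42 − 42 = 0
n=86: ⌈(87·124)/257⌉ − ⌈(86·124)/257⌉ = ⌈10788/257⌉ − ⌈10664/257⌉ = 42 − 42 = 0

101010101010101010101010101001010101010101010101010101010010101010101010101010101010100


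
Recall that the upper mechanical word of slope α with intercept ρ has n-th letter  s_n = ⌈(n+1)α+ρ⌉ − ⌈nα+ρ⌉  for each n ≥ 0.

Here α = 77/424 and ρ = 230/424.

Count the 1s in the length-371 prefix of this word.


67

#1s = Σ_{n=0}^{370} s_n = Σ_{n=0}^{370} (⌈(n+1)α+ρ⌉ − ⌈nα+ρ⌉)
the sum telescopes: every ⌈nα+ρ⌉ with 0 < n < 371 appears once with + and once with −, leaving ⌈371α+ρ⌉ − ⌈0·α+ρ⌉
371α + ρ = (371·77 + 230) / 424 = 28797/424
ρ = 230/424
⌈28797/424⌉ = 68,  ⌈230/424⌉ = 1
#1s = 68 − 1 = 67


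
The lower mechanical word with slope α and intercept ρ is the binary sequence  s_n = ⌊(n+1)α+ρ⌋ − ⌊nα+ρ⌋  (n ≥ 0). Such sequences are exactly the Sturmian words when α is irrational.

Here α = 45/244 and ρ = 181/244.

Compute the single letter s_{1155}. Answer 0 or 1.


0

(n+1)α + ρ = (1156·45 + 181) / 244 = 52201/244
nα + ρ     = (1155·45 + 181) / 244 = 52156/244
⌊52201/244⌋ = 213,  ⌊52156/244⌋ = 213
s_{1155} = 213 − 213 = 0


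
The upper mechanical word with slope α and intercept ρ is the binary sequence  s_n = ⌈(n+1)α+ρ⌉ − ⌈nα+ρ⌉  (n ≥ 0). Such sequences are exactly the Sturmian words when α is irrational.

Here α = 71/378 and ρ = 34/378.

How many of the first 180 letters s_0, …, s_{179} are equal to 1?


#1s = Σ_{n=0}^{179} s_n = Σ_{n=0}^{179} (⌈(n+1)α+ρ⌉ − ⌈nα+ρ⌉)
the sum telescopes: every ⌈nα+ρ⌉ with 0 < n < 180 appears once with + and once with −, leaving ⌈180α+ρ⌉ − ⌈0·α+ρ⌉
180α + ρ = (180·71 + 34) / 378 = 12814/378
ρ = 34/378
⌈12814/378⌉ = 34,  ⌈34/378⌉ = 1
#1s = 34 − 1 = 33

33


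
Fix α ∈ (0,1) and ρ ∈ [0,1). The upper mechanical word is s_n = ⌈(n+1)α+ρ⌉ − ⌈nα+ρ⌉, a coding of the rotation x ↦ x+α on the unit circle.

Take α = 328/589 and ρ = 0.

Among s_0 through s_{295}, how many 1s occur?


165

#1s = Σ_{n=0}^{295} s_n = Σ_{n=0}^{295} (⌈(n+1)α+ρ⌉ − ⌈nα+ρ⌉)
the sum telescopes: every ⌈nα+ρ⌉ with 0 < n < 296 appears once with + and once with −, leaving ⌈296α+ρ⌉ − ⌈0·α+ρ⌉
296α + ρ = (296·328) / 589 = 97088/589
ρ = 0/589
⌈97088/589⌉ = 165,  ⌈0/589⌉ = 0
#1s = 165 − 0 = 165


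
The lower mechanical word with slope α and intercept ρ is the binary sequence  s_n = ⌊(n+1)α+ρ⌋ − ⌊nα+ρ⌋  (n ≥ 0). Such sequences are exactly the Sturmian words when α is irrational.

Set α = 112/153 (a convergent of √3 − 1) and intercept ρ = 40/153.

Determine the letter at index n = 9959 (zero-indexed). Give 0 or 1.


(n+1)α + ρ = (9960·112 + 40) / 153 = 1115560/153
nα + ρ     = (9959·112 + 40) / 153 = 1115448/153
⌊1115560/153⌋ = 7291,  ⌊1115448/153⌋ = 7290
s_{9959} = 7291 − 7290 = 1

1


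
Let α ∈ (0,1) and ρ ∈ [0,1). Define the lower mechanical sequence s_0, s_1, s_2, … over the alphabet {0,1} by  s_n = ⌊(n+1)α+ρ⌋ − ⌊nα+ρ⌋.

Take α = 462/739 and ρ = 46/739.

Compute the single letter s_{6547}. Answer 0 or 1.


0

(n+1)α + ρ = (6548·462 + 46) / 739 = 3025222/739
nα + ρ     = (6547·462 + 46) / 739 = 3024760/739
⌊3025222/739⌋ = 4093,  ⌊3024760/739⌋ = 4093
s_{6547} = 4093 − 4093 = 0


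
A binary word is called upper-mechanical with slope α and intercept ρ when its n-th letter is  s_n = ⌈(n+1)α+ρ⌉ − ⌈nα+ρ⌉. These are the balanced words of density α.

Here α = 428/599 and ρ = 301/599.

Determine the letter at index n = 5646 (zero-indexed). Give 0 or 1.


(n+1)α + ρ = (5647·428 + 301) / 599 = 2417217/599
nα + ρ     = (5646·428 + 301) / 599 = 2416789/599
⌈2417217/599⌉ = 4036,  ⌈2416789/599⌉ = 4035
s_{5646} = 4036 − 4035 = 1

1


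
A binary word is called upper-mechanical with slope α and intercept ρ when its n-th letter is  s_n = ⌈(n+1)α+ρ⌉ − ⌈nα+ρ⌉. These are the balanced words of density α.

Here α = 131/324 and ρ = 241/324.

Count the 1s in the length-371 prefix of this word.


#1s = Σ_{n=0}^{370} s_n = Σ_{n=0}^{370} (⌈(n+1)α+ρ⌉ − ⌈nα+ρ⌉)
the sum telescopes: every ⌈nα+ρ⌉ with 0 < n < 371 appears once with + and once with −, leaving ⌈371α+ρ⌉ − ⌈0·α+ρ⌉
371α + ρ = (371·131 + 241) / 324 = 48842/324
ρ = 241/324
⌈48842/324⌉ = 151,  ⌈241/324⌉ = 1
#1s = 151 − 1 = 150

150


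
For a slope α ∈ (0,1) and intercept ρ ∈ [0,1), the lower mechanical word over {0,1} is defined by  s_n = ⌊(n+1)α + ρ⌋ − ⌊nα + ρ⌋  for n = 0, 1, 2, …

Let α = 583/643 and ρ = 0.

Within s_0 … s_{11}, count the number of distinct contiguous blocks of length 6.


4

t_n = ⌊(n·583)/643⌋ for n = 0 … 12:
  n=0…9: ⌊0/643⌋=0 ⌊583/643⌋=0 ⌊1166/643⌋=1 ⌊1749/643⌋=2 ⌊2332/643⌋=3 ⌊2915/643⌋=4 ⌊3498/643⌋=5 ⌊4081/643⌋=6 ⌊4664/643⌋=7 ⌊5247/643⌋=8
  n=10…12: ⌊5830/643⌋=9 ⌊6413/643⌋=9 ⌊6996/643⌋=10
s_n = t_(n+1) − t_n for n = 0 … 11 gives
prefix = 011111111101
slide a length-6 window over [0..5] … [6..11] (7 windows); first occurrence of each distinct factor:
  [  0..  5] 011111
  [  1..  6] 111111
  [  5.. 10] 111110
  [  6.. 11] 111101
  (the other 3 windows repeat one of these)
distinct factors: {011111, 111101, 111110, 111111}
count = 4  (Sturmian bound for length 6 is 7)


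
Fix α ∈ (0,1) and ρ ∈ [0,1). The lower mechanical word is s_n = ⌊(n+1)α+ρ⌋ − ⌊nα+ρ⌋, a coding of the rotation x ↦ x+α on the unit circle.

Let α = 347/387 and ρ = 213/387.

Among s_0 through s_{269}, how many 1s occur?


242

#1s = Σ_{n=0}^{269} s_n = Σ_{n=0}^{269} (⌊(n+1)α+ρ⌋ − ⌊nα+ρ⌋)
the sum telescopes: every ⌊nα+ρ⌋ with 0 < n < 270 appears once with + and once with −, leaving ⌊270α+ρ⌋ − ⌊0·α+ρ⌋
270α + ρ = (270·347 + 213) / 387 = 93903/387
ρ = 213/387
⌊93903/387⌋ = 242,  ⌊213/387⌋ = 0
#1s = 242 − 0 = 242


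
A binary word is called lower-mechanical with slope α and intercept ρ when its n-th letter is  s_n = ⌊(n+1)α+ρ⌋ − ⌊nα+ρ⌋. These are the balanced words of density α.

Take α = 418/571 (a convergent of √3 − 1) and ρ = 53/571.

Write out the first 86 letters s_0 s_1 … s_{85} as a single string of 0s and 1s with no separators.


01110110111011101110110111011101101110111011101101110111011101101110111011011101110111

n=0: ⌊(1·418+53)/571⌋ − ⌊(0·418+53)/571⌋ = ⌊471/571⌋ − ⌊53/571⌋ = 0 − 0 = 0
n=1: ⌊(2·418+53)/571⌋ − ⌊(1·418+53)/571⌋ = ⌊889/571⌋ − ⌊471/571⌋ = 1 − 0 = 1
n=2: ⌊(3·418+53)/571⌋ − ⌊(2·418+53)/571⌋ = ⌊1307/571⌋ − ⌊889/571⌋ = 2 − 1 = 1
n=3: ⌊(4·418+53)/571⌋ − ⌊(3·418+53)/571⌋ = ⌊1725/571⌋ − ⌊1307/571⌋ = 3 − 2 = 1
n=4: ⌊(5·418+53)/571⌋ − ⌊(4·418+53)/571⌋ = ⌊2143/571⌋ − ⌊1725/571⌋ = 3 − 3 = 0
n=5: ⌊(6·418+53)/571⌋ − ⌊(5·418+53)/571⌋ = ⌊2561/571⌋ − ⌊2143/571⌋ = 4 − 3 = 1
n=6: ⌊(7·418+53)/571⌋ − ⌊(6·418+53)/571⌋ = ⌊2979/571⌋ − ⌊2561/571⌋ = 5 − 4 = 1
n=7: ⌊(8·418+53)/571⌋ − ⌊(7·418+53)/571⌋ = ⌊3397/571⌋ − ⌊2979/571⌋ = 5 − 5 = 0
n=8: ⌊(9·418+53)/571⌋ − ⌊(8·418+53)/571⌋ = ⌊3815/571⌋ − ⌊3397/571⌋ = 6 − 5 = 1
n=9: ⌊(10·418+53)/571⌋ − ⌊(9·418+53)/571⌋ = ⌊4233/571⌋ − ⌊3815/571⌋ = 7 − 6 = 1
n=10: ⌊(11·418+53)/571⌋ − ⌊(10·418+53)/571⌋ = ⌊4651/571⌋ − ⌊4233/571⌋ = 8 − 7 = 1
n=11: ⌊(12·418+53)/571⌋ − ⌊(11·418+53)/571⌋ = ⌊5069/571⌋ − ⌊4651/571⌋ = 8 − 8 = 0
n=12: ⌊(13·418+53)/571⌋ − ⌊(12·418+53)/571⌋ = ⌊5487/571⌋ − ⌊5069/571⌋ = 9 − 8 = 1
n=13: ⌊(14·418+53)/571⌋ − ⌊(13·418+53)/571⌋ = ⌊5905/571⌋ − ⌊5487/571⌋ = 10 − 9 = 1
n=14: ⌊(15·418+53)/571⌋ − ⌊(14·418+53)/571⌋ = ⌊6323/571⌋ − ⌊5905/571⌋ = 11 − 10 = 1
n=15: ⌊(16·418+53)/571⌋ − ⌊(15·418+53)/571⌋ = ⌊6741/571⌋ − ⌊6323/571⌋ = 11 − 11 = 0
n=16: ⌊(17·418+53)/571⌋ − ⌊(16·418+53)/571⌋ = ⌊7159/571⌋ − ⌊6741/571⌋ = 12 − 11 = 1
n=17: ⌊(18·418+53)/571⌋ − ⌊(17·418+53)/571⌋ = ⌊7577/571⌋ − ⌊7159/571⌋ = 13 − 12 = 1
n=18: ⌊(19·418+53)/571⌋ − ⌊(18·418+53)/571⌋ = ⌊7995/571⌋ − ⌊7577/571⌋ = 14 − 13 = 1
n=19: ⌊(20·418+53)/571⌋ − ⌊(19·418+53)/571⌋ = ⌊8413/571⌋ − ⌊7995/571⌋ = 14 − 14 = 0
n=20: ⌊(21·418+53)/571⌋ − ⌊(20·418+53)/571⌋ = ⌊8831/571⌋ − ⌊8413/571⌋ = 15 − 14 = 1
n=21: ⌊(22·418+53)/571⌋ − ⌊(21·418+53)/571⌋ = ⌊9249/571⌋ − ⌊8831/571⌋ = 16 − 15 = 1
n=22: ⌊(23·418+53)/571⌋ − ⌊(22·418+53)/571⌋ = ⌊9667/571⌋ − ⌊9249/571⌋ = 16 − 16 = 0
n=23: ⌊(24·418+53)/571⌋ − ⌊(23·418+53)/571⌋ = ⌊10085/571⌋ − ⌊9667/571⌋ = 17 − 16 = 1
n=24: ⌊(25·418+53)/571⌋ − ⌊(24·418+53)/571⌋ = ⌊10503/571⌋ − ⌊10085/571⌋ = 18 − 17 = 1
n=25: ⌊(26·418+53)/571⌋ − ⌊(25·418+53)/571⌋ = ⌊10921/571⌋ − ⌊10503/571⌋ = 19 − 18 = 1
n=26: ⌊(27·418+53)/571⌋ − ⌊(26·418+53)/571⌋ = ⌊11339/571⌋ − ⌊10921/571⌋ = 19 − 19 = 0
n=27: ⌊(28·418+53)/571⌋ − ⌊(27·418+53)/571⌋ = ⌊11757/571⌋ − ⌊11339/571⌋ = 20 − 19 = 1
n=28: ⌊(29·418+53)/571⌋ − ⌊(28·418+53)/571⌋ = ⌊12175/571⌋ − ⌊11757/571⌋ = 21 − 20 = 1
n=29: ⌊(30·418+53)/571⌋ − ⌊(29·418+53)/571⌋ = ⌊12593/571⌋ − ⌊12175/571⌋ = 22 − 21 = 1
n=30: ⌊(31·418+53)/571⌋ − ⌊(30·418+53)/571⌋ = ⌊13011/571⌋ − ⌊12593/571⌋ = 22 − 22 = 0
n=31: ⌊(32·418+53)/571⌋ − ⌊(31·418+53)/571⌋ = ⌊13429/571⌋ − ⌊13011/571⌋ = 23 − 22 = 1
n=32: ⌊(33·418+53)/571⌋ − ⌊(32·418+53)/571⌋ = ⌊13847/571⌋ − ⌊13429/571⌋ = 24 − 23 = 1
n=33: ⌊(34·418+53)/571⌋ − ⌊(33·418+53)/571⌋ = ⌊14265/571⌋ − ⌊13847/571⌋ = 24 − 24 = 0
n=34: ⌊(35·418+53)/571⌋ − ⌊(34·418+53)/571⌋ = ⌊14683/571⌋ − ⌊14265/571⌋ = 25 − 24 = 1
n=35: ⌊(36·418+53)/571⌋ − ⌊(35·418+53)/571⌋ = ⌊15101/571⌋ − ⌊14683/571⌋ = 26 − 25 = 1
n=36: ⌊(37·418+53)/571⌋ − ⌊(36·418+53)/571⌋ = ⌊15519/571⌋ − ⌊15101/571⌋ = 27 − 26 = 1
n=37: ⌊(38·418+53)/571⌋ − ⌊(37·418+53)/571⌋ = ⌊15937/571⌋ − ⌊15519/571⌋ = 27 − 27 = 0
n=38: ⌊(39·418+53)/571⌋ − ⌊(38·418+53)/571⌋ = ⌊16355/571⌋ − ⌊15937/571⌋ = 28 − 27 = 1
n=39: ⌊(40·418+53)/571⌋ − ⌊(39·418+53)/571⌋ = ⌊16773/571⌋ − ⌊16355/571⌋ = 29 − 28 = 1
n=40: ⌊(41·418+53)/571⌋ − ⌊(40·418+53)/571⌋ = ⌊17191/571⌋ − ⌊16773/571⌋ = 30 − 29 = 1
n=41: ⌊(42·418+53)/571⌋ − ⌊(41·418+53)/571⌋ = ⌊17609/571⌋ − ⌊17191/571⌋ = 30 − 30 = 0
n=42: ⌊(43·418+53)/571⌋ − ⌊(42·418+53)/571⌋ = ⌊18027/571⌋ − ⌊17609/571⌋ = 31 − 30 = 1
n=43: ⌊(44·418+53)/571⌋ − ⌊(43·418+53)/571⌋ = ⌊18445/571⌋ − ⌊18027/571⌋ = 32 − 31 = 1
n=44: ⌊(45·418+53)/571⌋ − ⌊(44·418+53)/571⌋ = ⌊18863/571⌋ − ⌊18445/571⌋ = 33 − 32 = 1
n=45: ⌊(46·418+53)/571⌋ − ⌊(45·418+53)/571⌋ = ⌊19281/571⌋ − ⌊18863/571⌋ = 33 − 33 = 0
n=46: ⌊(47·418+53)/571⌋ − ⌊(46·418+53)/571⌋ = ⌊19699/571⌋ − ⌊19281/571⌋ = 34 − 33 = 1
n=47: ⌊(48·418+53)/571⌋ − ⌊(47·418+53)/571⌋ = ⌊20117/571⌋ − ⌊19699/571⌋ = 35 − 34 = 1
n=48: ⌊(49·418+53)/571⌋ − ⌊(48·418+53)/571⌋ = ⌊20535/571⌋ − ⌊20117/571⌋ = 35 − 35 = 0
n=49: ⌊(50·418+53)/571⌋ − ⌊(49·418+53)/571⌋ = ⌊20953/571⌋ − ⌊20535/571⌋ = 36 − 35 = 1
n=50: ⌊(51·418+53)/571⌋ − ⌊(50·418+53)/571⌋ = ⌊21371/571⌋ − ⌊20953/571⌋ = 37 − 36 = 1
n=51: ⌊(52·418+53)/571⌋ − ⌊(51·418+53)/571⌋ = ⌊21789/571⌋ − ⌊21371/571⌋ = 38 − 37 = 1
n=52: ⌊(53·418+53)/571⌋ − ⌊(52·418+53)/571⌋ = ⌊22207/571⌋ − ⌊21789/571⌋ = 38 − 38 = 0
n=53: ⌊(54·418+53)/571⌋ − ⌊(53·418+53)/571⌋ = ⌊22625/571⌋ − ⌊22207/571⌋ = 39 − 38 = 1
n=54: ⌊(55·418+53)/571⌋ − ⌊(54·418+53)/571⌋ = ⌊23043/571⌋ − ⌊22625/571⌋ = 40 − 39 = 1
n=55: ⌊(56·418+53)/571⌋ − ⌊(55·418+53)/571⌋ = ⌊23461/571⌋ − ⌊23043/571⌋ = 41 − 40 = 1
n=56: ⌊(57·418+53)/571⌋ − ⌊(56·418+53)/571⌋ = ⌊23879/571⌋ − ⌊23461/571⌋ = 41 − 41 = 0
n=57: ⌊(58·418+53)/571⌋ − ⌊(57·418+53)/571⌋ = ⌊24297/571⌋ − ⌊23879/571⌋ = 42 − 41 = 1
n=58: ⌊(59·418+53)/571⌋ − ⌊(58·418+53)/571⌋ = ⌊24715/571⌋ − ⌊24297/571⌋ = 43 − 42 = 1
n=59: ⌊(60·418+53)/571⌋ − ⌊(59·418+53)/571⌋ = ⌊25133/571⌋ − ⌊24715/571⌋ = 44 − 43 = 1
n=60: ⌊(61·418+53)/571⌋ − ⌊(60·418+53)/571⌋ = ⌊25551/571⌋ − ⌊25133/571⌋ = 44 − 44 = 0
n=61: ⌊(62·418+53)/571⌋ − ⌊(61·418+53)/571⌋ = ⌊25969/571⌋ − ⌊25551/571⌋ = 45 − 44 = 1
n=62: ⌊(63·418+53)/571⌋ − ⌊(62·418+53)/571⌋ = ⌊26387/571⌋ − ⌊25969/571⌋ = 46 − 45 = 1
n=63: ⌊(64·418+53)/571⌋ − ⌊(63·418+53)/571⌋ = ⌊26805/571⌋ − ⌊26387/571⌋ = 46 − 46 = 0
n=64: ⌊(65·418+53)/571⌋ − ⌊(64·418+53)/571⌋ = ⌊27223/571⌋ − ⌊26805/571⌋ = 47 − 46 = 1
n=65: ⌊(66·418+53)/571⌋ − ⌊(65·418+53)/571⌋ = ⌊27641/571⌋ − ⌊27223/571⌋ = 48 − 47 = 1
n=66: ⌊(67·418+53)/571⌋ − ⌊(66·418+53)/571⌋ = ⌊28059/571⌋ − ⌊27641/571⌋ = 49 − 48 = 1
n=67: ⌊(68·418+53)/571⌋ − ⌊(67·418+53)/571⌋ = ⌊28477/571⌋ − ⌊28059/571⌋ = 49 − 49 = 0
n=68: ⌊(69·418+53)/571⌋ − ⌊(68·418+53)/571⌋ = ⌊28895/571⌋ − ⌊28477/571⌋ = 50 − 49 = 1
n=69: ⌊(70·418+53)/571⌋ − ⌊(69·418+53)/571⌋ = ⌊29313/571⌋ − ⌊28895/571⌋ = 51 − 50 = 1
n=70: ⌊(71·418+53)/571⌋ − ⌊(70·418+53)/571⌋ = ⌊29731/571⌋ − ⌊29313/571⌋ = 52 − 51 = 1
n=71: ⌊(72·418+53)/571⌋ − ⌊(71·418+53)/571⌋ = ⌊30149/571⌋ − ⌊29731/571⌋ = 52 − 52 = 0
n=72: ⌊(73·418+53)/571⌋ − ⌊(72·418+53)/571⌋ = ⌊30567/571⌋ − ⌊30149/571⌋ = 53 − 52 = 1
n=73: ⌊(74·418+53)/571⌋ − ⌊(73·418+53)/571⌋ = ⌊30985/571⌋ − ⌊30567/571⌋ = 54 − 53 = 1
n=74: ⌊(75·418+53)/571⌋ − ⌊(74·418+53)/571⌋ = ⌊31403/571⌋ − ⌊30985/571⌋ = 54 − 54 = 0
n=75: ⌊(76·418+53)/571⌋ − ⌊(75·418+53)/571⌋ = ⌊31821/571⌋ − ⌊31403/571⌋ = 55 − 54 = 1
n=76: ⌊(77·418+53)/571⌋ − ⌊(76·418+53)/571⌋ = ⌊32239/571⌋ − ⌊31821/571⌋ = 56 − 55 = 1
n=77: ⌊(78·418+53)/571⌋ − ⌊(77·418+53)/571⌋ = ⌊32657/571⌋ − ⌊32239/571⌋ = 57 − 56 = 1
n=78: ⌊(79·418+53)/571⌋ − ⌊(78·418+53)/571⌋ = ⌊33075/571⌋ − ⌊32657/571⌋ = 57 − 57 = 0
n=79: ⌊(80·418+53)/571⌋ − ⌊(79·418+53)/571⌋ = ⌊33493/571⌋ − ⌊33075/571⌋ = 58 − 57 = 1
n=80: ⌊(81·418+53)/571⌋ − ⌊(80·418+53)/571⌋ = ⌊33911/571⌋ − ⌊33493/571⌋ = 59 − 58 = 1
n=81: ⌊(82·418+53)/571⌋ − ⌊(81·418+53)/571⌋ = ⌊34329/571⌋ − ⌊33911/571⌋ = 60 − 59 = 1
n=82: ⌊(83·418+53)/571⌋ − ⌊(82·418+53)/571⌋ = ⌊34747/571⌋ − ⌊34329/571⌋ = 60 − 60 = 0
n=83: ⌊(84·418+53)/571⌋ − ⌊(83·418+53)/571⌋ = ⌊35165/571⌋ − ⌊34747/571⌋ = 61 − 60 = 1
n=84: ⌊(85·418+53)/571⌋ − ⌊(84·418+53)/571⌋ = ⌊35583/571⌋ − ⌊35165/571⌋ = 62 − 61 = 1
n=85: ⌊(86·418+53)/571⌋ − ⌊(85·418+53)/571⌋ = ⌊36001/571⌋ − ⌊35583/571⌋ = 63 − 62 = 1
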